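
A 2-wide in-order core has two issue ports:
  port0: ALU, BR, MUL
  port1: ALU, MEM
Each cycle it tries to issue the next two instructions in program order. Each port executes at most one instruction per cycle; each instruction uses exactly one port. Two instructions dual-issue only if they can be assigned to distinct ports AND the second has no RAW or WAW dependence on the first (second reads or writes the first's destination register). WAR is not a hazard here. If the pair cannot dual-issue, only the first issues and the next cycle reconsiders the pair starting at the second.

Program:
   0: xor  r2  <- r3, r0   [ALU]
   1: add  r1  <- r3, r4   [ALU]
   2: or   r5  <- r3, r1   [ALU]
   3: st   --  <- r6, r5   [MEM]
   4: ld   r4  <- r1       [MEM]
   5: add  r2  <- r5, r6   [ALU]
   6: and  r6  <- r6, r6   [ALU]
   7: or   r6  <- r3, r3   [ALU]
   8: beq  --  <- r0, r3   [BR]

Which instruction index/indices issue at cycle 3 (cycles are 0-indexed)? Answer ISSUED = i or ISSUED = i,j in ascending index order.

  cy0 -> i0,i1 (xor+add) pair
  cy1 -> i2 (or) RAW r5
  cy2 -> i3 (st) no-port MEM/MEM
  cy3 -> i4,i5 (ld+add) pair
  cy4 -> i6 (and) WAW r6
  cy5 -> i7,i8 (or+beq) pair

ISSUED = 4,5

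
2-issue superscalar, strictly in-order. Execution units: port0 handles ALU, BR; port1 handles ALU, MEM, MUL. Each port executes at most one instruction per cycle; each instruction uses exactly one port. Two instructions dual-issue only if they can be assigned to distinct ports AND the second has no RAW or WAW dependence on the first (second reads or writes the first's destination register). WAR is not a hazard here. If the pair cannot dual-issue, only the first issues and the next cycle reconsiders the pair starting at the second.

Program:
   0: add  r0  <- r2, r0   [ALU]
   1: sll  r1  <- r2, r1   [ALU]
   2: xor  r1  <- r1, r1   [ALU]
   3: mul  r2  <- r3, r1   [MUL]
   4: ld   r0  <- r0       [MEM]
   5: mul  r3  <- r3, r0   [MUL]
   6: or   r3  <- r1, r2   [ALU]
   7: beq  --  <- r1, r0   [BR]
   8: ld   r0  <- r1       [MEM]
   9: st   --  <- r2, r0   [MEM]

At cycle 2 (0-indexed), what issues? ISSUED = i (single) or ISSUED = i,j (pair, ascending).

#0 head=0: add+sll i0&i1 2-wide
#1 head=2: xor i2 RAW r1
#2 head=3: mul i3 no-port MUL/MEM
#3 head=4: ld i4 no-port MEM/MUL
#4 head=5: mul i5 WAW r3
#5 head=6: or+beq i6&i7 2-wide
#6 head=8: ld i8 no-port MEM/MEM
#7 head=9: st i9 tail

ISSUED = 3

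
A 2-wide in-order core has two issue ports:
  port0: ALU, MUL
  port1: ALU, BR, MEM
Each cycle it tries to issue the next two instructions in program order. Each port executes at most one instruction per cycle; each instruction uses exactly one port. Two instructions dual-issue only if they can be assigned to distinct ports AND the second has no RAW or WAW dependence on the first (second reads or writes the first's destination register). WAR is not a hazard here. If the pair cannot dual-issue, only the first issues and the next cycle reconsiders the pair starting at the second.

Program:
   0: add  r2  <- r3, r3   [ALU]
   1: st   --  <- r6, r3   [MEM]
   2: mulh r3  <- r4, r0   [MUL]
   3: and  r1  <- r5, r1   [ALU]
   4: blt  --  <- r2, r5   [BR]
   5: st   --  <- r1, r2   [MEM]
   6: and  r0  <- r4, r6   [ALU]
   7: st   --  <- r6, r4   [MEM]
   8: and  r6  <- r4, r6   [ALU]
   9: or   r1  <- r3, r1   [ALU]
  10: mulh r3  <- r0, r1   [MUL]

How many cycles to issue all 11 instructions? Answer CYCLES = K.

#0 head=0: add+st i0+i1 pair
#1 head=2: mulh+and i2+i3 pair
#2 head=4: blt i4 no-port BR/MEM
#3 head=5: st+and i5+i6 pair
#4 head=7: st+and i7+i8 pair
#5 head=9: or i9 RAW r1
#6 head=10: mulh i10 tail

CYCLES = 7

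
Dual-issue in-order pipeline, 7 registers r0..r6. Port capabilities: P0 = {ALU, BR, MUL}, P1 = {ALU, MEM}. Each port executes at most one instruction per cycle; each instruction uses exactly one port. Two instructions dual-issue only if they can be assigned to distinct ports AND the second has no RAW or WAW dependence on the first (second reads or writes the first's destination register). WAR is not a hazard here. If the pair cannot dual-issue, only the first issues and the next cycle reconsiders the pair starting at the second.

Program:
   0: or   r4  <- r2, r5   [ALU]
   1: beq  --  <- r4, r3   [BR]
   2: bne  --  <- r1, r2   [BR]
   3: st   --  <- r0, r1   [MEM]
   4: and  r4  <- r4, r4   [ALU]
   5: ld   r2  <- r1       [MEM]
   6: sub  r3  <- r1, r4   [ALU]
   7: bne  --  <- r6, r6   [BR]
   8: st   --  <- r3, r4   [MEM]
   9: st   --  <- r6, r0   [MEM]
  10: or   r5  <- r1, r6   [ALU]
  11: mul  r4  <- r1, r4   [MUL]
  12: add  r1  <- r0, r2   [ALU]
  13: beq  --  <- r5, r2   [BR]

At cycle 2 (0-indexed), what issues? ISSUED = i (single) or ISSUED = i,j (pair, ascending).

#0 head=0: or.ALU i0 RAW r4
#1 head=1: beq.BR i1 no-port BR/BR
#2 head=2: bne.BR/st.MEM i2+i3 2-wide
#3 head=4: and.ALU/ld.MEM i4+i5 2-wide
#4 head=6: sub.ALU/bne.BR i6+i7 2-wide
#5 head=8: st.MEM i8 no-port MEM/MEM
#6 head=9: st.MEM/or.ALU i9+i10 2-wide
#7 head=11: mul.MUL/add.ALU i11+i12 2-wide
#8 head=13: beq.BR i13 tail

ISSUED = 2,3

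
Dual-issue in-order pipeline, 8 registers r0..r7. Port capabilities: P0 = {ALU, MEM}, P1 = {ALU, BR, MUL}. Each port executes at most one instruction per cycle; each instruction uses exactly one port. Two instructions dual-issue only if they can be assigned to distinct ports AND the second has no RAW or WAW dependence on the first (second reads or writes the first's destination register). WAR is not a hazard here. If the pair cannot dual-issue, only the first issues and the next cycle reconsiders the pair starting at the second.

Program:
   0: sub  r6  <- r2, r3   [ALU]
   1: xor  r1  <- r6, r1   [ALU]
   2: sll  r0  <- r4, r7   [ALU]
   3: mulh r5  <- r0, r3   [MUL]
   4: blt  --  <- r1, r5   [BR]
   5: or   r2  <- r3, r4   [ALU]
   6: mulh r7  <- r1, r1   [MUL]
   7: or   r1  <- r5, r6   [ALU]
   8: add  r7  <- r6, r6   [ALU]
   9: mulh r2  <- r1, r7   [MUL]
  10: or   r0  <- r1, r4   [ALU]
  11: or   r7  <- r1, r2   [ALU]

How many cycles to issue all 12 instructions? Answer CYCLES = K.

c0: i0 sub  RAW r6
c1: i1/i2 xor/sll  pair
c2: i3 mulh  no-port MUL/BR
c3: i4/i5 blt/or  pair
c4: i6/i7 mulh/or  pair
c5: i8 add  RAW r7
c6: i9/i10 mulh/or  pair
c7: i11 or  tail

CYCLES = 8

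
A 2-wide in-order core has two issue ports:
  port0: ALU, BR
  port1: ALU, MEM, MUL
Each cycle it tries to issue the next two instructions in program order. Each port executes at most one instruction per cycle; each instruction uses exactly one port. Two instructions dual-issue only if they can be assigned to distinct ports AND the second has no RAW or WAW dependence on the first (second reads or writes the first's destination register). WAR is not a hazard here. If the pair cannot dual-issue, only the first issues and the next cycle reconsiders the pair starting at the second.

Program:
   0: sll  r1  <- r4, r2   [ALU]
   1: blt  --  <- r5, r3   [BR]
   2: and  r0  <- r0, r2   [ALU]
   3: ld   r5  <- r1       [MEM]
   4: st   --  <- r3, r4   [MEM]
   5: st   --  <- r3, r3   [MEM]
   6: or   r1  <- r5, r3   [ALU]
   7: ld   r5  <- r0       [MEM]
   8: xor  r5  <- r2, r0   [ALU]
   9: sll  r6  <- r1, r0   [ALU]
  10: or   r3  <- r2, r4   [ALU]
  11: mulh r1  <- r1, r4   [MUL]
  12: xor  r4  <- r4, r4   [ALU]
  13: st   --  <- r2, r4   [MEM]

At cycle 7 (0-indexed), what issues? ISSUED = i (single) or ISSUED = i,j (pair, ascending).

ISSUED = 12

#0 head=0: sll+blt i0+i1 2-wide
#1 head=2: and+ld i2+i3 2-wide
#2 head=4: st i4 no-port MEM/MEM
#3 head=5: st+or i5+i6 2-wide
#4 head=7: ld i7 WAW r5
#5 head=8: xor+sll i8+i9 2-wide
#6 head=10: or+mulh i10+i11 2-wide
#7 head=12: xor i12 RAW r4
#8 head=13: st i13 tail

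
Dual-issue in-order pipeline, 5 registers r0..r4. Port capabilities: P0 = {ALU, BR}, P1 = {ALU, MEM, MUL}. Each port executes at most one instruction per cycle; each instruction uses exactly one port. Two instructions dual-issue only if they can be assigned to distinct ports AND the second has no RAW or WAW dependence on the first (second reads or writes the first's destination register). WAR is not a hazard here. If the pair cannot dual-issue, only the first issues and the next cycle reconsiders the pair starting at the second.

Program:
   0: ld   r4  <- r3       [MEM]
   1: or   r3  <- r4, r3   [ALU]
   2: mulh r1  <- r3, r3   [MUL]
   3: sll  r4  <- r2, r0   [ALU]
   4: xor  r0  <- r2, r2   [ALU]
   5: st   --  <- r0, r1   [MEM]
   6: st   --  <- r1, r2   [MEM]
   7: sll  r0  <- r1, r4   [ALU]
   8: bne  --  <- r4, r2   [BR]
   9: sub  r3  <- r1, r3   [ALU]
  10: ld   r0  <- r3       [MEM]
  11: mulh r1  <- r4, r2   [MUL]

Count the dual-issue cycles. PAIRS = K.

t=0 i0:ld ; RAW r4
t=1 i1:or ; RAW r3
t=2 i2,i3:mulh/sll ; dual
t=3 i4:xor ; RAW r0
t=4 i5:st ; no-port MEM/MEM
t=5 i6,i7:st/sll ; dual
t=6 i8,i9:bne/sub ; dual
t=7 i10:ld ; no-port MEM/MUL
t=8 i11:mulh ; tail

PAIRS = 3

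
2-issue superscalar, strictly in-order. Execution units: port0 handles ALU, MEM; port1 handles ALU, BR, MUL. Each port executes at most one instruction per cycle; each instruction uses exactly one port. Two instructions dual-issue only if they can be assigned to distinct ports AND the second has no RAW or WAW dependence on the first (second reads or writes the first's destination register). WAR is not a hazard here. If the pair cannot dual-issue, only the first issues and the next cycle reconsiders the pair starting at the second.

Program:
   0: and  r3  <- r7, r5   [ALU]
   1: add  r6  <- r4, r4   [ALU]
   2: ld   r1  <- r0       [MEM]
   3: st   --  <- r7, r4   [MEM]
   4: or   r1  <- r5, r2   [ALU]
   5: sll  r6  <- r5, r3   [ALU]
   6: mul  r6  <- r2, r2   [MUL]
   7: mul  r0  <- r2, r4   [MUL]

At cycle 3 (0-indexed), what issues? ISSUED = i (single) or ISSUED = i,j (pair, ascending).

ISSUED = 5

0. and.ALU add.ALU @i0&i1  | 2-wide
1. ld.MEM @i2  | no-port MEM/MEM
2. st.MEM or.ALU @i3&i4  | 2-wide
3. sll.ALU @i5  | WAW r6
4. mul.MUL @i6  | no-port MUL/MUL
5. mul.MUL @i7  | tail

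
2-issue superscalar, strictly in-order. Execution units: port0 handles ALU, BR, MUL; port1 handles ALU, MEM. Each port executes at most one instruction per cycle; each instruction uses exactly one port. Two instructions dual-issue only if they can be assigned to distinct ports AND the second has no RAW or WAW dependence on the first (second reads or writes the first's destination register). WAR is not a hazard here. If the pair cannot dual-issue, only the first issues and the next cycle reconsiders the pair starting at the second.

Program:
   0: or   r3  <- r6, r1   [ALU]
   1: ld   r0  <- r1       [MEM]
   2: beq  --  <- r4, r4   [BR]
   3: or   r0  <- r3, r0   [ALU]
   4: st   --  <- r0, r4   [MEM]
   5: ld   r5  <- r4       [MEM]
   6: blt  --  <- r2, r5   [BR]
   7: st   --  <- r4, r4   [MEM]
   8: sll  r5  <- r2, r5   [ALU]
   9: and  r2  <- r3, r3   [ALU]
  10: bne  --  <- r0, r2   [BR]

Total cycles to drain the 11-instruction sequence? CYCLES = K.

CYCLES = 7

[0] i0/i1  or;ld  -- pair
[1] i2/i3  beq;or  -- pair
[2] i4  st  -- no-port MEM/MEM
[3] i5  ld  -- RAW r5
[4] i6/i7  blt;st  -- pair
[5] i8/i9  sll;and  -- pair
[6] i10  bne  -- tail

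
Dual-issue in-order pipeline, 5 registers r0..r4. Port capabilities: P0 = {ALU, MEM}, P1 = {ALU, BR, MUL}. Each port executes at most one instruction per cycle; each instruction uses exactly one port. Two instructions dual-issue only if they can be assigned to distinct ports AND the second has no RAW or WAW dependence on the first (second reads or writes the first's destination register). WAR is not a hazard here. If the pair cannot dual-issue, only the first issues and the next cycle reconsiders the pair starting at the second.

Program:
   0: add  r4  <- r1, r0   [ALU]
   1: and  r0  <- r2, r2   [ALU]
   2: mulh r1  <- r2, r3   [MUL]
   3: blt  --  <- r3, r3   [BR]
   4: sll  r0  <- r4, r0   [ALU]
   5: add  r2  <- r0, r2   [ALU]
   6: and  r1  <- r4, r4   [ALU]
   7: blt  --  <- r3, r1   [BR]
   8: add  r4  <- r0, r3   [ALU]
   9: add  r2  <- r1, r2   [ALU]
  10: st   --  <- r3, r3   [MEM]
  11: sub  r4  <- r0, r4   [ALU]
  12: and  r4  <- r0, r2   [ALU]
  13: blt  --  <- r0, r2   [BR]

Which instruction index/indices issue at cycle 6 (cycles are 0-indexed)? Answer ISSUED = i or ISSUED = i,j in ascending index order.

t=0 i0&i1:add/and ; dual
t=1 i2:mulh ; no-port MUL/BR
t=2 i3&i4:blt/sll ; dual
t=3 i5&i6:add/and ; dual
t=4 i7&i8:blt/add ; dual
t=5 i9&i10:add/st ; dual
t=6 i11:sub ; WAW r4
t=7 i12&i13:and/blt ; dual

ISSUED = 11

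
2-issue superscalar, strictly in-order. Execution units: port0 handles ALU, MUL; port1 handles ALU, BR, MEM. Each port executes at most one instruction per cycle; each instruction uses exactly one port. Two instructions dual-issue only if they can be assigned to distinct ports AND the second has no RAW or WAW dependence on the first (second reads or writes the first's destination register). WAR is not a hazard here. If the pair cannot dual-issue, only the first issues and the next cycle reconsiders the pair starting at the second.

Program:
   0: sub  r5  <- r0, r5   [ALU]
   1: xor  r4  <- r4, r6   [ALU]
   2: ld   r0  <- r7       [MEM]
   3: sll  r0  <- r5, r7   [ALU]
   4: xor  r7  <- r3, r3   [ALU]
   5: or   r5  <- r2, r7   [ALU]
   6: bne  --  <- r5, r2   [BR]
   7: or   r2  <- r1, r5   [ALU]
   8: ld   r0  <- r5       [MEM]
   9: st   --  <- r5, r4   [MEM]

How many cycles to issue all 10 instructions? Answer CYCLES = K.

#0 head=0: sub.ALU;xor.ALU i0+i1 dual
#1 head=2: ld.MEM i2 WAW r0
#2 head=3: sll.ALU;xor.ALU i3+i4 dual
#3 head=5: or.ALU i5 RAW r5
#4 head=6: bne.BR;or.ALU i6+i7 dual
#5 head=8: ld.MEM i8 no-port MEM/MEM
#6 head=9: st.MEM i9 tail

CYCLES = 7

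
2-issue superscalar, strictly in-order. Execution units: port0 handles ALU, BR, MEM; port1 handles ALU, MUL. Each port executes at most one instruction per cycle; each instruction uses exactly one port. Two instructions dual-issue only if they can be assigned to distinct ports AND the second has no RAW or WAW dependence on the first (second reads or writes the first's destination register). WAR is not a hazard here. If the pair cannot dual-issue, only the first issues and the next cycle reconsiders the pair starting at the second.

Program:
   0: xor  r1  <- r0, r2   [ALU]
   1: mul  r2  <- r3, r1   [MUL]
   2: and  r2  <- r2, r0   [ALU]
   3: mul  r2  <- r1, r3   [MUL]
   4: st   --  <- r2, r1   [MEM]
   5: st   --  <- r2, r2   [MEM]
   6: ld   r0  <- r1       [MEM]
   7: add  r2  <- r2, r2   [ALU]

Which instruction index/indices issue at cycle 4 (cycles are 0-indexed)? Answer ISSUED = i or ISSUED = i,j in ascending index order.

ISSUED = 4

#0 head=0: xor i0 RAW r1
#1 head=1: mul i1 RAW+WAW r2
#2 head=2: and i2 WAW r2
#3 head=3: mul i3 RAW r2
#4 head=4: st i4 no-port MEM/MEM
#5 head=5: st i5 no-port MEM/MEM
#6 head=6: ld;add i6&i7 2-wide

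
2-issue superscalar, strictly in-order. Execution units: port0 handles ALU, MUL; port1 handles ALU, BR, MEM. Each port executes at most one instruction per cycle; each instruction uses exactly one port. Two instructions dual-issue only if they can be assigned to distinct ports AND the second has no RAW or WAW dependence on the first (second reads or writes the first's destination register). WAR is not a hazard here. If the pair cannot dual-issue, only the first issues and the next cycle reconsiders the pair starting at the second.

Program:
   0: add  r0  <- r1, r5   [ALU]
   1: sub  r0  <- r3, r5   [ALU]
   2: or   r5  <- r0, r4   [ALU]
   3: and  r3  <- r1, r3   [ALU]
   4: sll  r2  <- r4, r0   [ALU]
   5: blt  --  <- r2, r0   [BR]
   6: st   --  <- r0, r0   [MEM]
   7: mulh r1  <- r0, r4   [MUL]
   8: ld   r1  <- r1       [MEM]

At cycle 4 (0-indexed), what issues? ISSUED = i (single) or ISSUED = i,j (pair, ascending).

ISSUED = 5

0. add.ALU @i0  | WAW r0
1. sub.ALU @i1  | RAW r0
2. or.ALU;and.ALU @i2/i3  | 2-wide
3. sll.ALU @i4  | RAW r2
4. blt.BR @i5  | no-port BR/MEM
5. st.MEM;mulh.MUL @i6/i7  | 2-wide
6. ld.MEM @i8  | tail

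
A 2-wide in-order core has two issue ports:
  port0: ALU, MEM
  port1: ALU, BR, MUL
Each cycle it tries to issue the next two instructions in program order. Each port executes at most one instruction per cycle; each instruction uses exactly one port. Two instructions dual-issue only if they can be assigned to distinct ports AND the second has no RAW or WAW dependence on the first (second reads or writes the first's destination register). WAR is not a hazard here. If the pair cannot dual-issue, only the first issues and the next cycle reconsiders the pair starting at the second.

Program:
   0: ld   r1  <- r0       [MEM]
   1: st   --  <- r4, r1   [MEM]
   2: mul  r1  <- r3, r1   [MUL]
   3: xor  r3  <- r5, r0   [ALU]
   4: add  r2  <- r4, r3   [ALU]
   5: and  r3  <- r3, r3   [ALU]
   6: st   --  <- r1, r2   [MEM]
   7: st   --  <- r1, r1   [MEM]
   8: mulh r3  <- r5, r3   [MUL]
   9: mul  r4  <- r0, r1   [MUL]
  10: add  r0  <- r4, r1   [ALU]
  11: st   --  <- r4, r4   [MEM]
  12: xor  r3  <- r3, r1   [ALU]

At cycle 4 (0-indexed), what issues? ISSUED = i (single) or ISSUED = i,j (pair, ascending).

ISSUED = 6

0. ld.MEM @i0  | no-port MEM/MEM
1. st.MEM/mul.MUL @i1,i2  | dual
2. xor.ALU @i3  | RAW r3
3. add.ALU/and.ALU @i4,i5  | dual
4. st.MEM @i6  | no-port MEM/MEM
5. st.MEM/mulh.MUL @i7,i8  | dual
6. mul.MUL @i9  | RAW r4
7. add.ALU/st.MEM @i10,i11  | dual
8. xor.ALU @i12  | tail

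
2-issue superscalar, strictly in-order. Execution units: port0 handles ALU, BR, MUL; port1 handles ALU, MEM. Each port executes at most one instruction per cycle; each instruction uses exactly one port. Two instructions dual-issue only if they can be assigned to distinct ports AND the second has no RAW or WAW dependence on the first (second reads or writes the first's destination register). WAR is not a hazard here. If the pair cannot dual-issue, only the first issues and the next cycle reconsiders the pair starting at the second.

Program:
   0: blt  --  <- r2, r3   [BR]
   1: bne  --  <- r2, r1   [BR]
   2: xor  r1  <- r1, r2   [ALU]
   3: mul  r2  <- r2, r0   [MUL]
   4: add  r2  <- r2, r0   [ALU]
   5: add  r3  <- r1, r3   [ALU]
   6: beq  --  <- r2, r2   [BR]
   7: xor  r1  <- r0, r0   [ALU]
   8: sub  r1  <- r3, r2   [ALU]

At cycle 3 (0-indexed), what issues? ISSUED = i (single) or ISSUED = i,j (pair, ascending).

c0: i0 blt  no-port BR/BR
c1: i1&i2 bne/xor  2-wide
c2: i3 mul  RAW+WAW r2
c3: i4&i5 add/add  2-wide
c4: i6&i7 beq/xor  2-wide
c5: i8 sub  tail

ISSUED = 4,5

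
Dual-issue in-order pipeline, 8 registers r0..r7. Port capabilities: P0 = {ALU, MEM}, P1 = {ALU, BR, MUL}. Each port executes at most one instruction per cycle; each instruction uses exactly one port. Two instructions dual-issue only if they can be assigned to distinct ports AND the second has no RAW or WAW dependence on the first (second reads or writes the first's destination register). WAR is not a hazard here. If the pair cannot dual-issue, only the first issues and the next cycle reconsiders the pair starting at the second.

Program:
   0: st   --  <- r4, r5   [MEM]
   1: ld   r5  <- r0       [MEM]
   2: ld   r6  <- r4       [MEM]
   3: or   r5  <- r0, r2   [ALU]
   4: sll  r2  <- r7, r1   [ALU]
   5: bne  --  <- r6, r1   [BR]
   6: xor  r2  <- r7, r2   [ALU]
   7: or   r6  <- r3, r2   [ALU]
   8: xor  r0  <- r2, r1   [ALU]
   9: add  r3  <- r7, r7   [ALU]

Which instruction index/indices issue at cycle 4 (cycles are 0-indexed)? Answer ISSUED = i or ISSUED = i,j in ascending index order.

[0] i0  st.MEM  -- no-port MEM/MEM
[1] i1  ld.MEM  -- no-port MEM/MEM
[2] i2&i3  ld.MEM+or.ALU  -- dual
[3] i4&i5  sll.ALU+bne.BR  -- dual
[4] i6  xor.ALU  -- RAW r2
[5] i7&i8  or.ALU+xor.ALU  -- dual
[6] i9  add.ALU  -- tail

ISSUED = 6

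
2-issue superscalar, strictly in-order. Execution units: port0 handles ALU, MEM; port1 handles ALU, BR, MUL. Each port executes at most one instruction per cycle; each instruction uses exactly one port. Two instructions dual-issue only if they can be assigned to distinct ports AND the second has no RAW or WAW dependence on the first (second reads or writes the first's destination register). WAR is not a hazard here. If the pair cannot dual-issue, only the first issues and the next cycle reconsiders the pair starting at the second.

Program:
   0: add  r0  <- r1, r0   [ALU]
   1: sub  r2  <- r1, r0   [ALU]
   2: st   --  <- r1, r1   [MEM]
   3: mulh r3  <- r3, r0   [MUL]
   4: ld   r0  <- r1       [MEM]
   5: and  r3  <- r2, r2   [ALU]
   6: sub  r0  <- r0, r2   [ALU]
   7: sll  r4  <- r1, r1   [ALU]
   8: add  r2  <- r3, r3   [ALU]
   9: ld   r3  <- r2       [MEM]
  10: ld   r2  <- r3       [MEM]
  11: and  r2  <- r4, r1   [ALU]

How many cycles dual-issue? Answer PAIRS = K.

0. add @i0  | RAW r0
1. sub st @i1,i2  | dual
2. mulh ld @i3,i4  | dual
3. and sub @i5,i6  | dual
4. sll add @i7,i8  | dual
5. ld @i9  | no-port MEM/MEM
6. ld @i10  | WAW r2
7. and @i11  | tail

PAIRS = 4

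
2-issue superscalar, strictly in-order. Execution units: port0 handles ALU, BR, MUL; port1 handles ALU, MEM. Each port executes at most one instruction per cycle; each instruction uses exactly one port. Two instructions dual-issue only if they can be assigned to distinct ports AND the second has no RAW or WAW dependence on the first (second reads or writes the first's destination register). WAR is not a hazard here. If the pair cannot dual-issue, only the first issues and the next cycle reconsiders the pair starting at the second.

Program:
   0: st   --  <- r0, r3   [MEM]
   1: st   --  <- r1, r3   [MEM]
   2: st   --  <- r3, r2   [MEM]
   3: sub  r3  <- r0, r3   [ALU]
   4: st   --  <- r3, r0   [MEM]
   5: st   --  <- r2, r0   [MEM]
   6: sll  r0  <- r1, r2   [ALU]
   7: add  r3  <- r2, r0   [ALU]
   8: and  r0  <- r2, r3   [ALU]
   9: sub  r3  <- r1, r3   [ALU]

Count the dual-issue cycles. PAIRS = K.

PAIRS = 3

  cy0 -> i0 (st.MEM) no-port MEM/MEM
  cy1 -> i1 (st.MEM) no-port MEM/MEM
  cy2 -> i2/i3 (st.MEM;sub.ALU) dual
  cy3 -> i4 (st.MEM) no-port MEM/MEM
  cy4 -> i5/i6 (st.MEM;sll.ALU) dual
  cy5 -> i7 (add.ALU) RAW r3
  cy6 -> i8/i9 (and.ALU;sub.ALU) dual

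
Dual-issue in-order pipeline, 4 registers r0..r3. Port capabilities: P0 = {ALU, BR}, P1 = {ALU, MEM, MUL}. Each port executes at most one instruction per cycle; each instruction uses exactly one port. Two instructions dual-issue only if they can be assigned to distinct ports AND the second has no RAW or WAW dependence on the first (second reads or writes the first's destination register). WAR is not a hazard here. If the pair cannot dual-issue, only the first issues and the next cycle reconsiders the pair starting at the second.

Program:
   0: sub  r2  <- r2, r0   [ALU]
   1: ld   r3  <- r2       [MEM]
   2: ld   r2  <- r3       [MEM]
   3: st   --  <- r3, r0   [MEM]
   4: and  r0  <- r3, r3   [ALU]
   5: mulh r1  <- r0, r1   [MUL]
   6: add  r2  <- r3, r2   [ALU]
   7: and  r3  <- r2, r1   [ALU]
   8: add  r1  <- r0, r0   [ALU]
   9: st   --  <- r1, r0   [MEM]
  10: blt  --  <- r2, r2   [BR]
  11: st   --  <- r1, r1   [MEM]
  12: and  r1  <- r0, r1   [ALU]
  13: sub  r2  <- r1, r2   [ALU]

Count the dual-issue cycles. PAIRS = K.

  cy0 -> i0 (sub) RAW r2
  cy1 -> i1 (ld) no-port MEM/MEM
  cy2 -> i2 (ld) no-port MEM/MEM
  cy3 -> i3&i4 (st and) 2-wide
  cy4 -> i5&i6 (mulh add) 2-wide
  cy5 -> i7&i8 (and add) 2-wide
  cy6 -> i9&i10 (st blt) 2-wide
  cy7 -> i11&i12 (st and) 2-wide
  cy8 -> i13 (sub) tail

PAIRS = 5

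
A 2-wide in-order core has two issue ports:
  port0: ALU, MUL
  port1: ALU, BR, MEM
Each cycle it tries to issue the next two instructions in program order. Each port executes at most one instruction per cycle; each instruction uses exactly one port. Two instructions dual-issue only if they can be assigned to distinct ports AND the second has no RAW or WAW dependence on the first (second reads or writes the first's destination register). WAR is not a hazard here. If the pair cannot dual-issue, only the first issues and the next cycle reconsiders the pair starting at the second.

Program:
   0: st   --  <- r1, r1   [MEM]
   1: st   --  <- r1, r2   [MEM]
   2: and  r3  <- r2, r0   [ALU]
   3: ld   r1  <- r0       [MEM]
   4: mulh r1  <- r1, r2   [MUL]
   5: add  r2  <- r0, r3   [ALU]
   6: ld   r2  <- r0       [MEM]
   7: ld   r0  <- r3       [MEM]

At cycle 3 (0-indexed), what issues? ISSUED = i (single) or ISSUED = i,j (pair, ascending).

ISSUED = 4,5

[0] i0  st  -- no-port MEM/MEM
[1] i1&i2  st+and  -- dual
[2] i3  ld  -- RAW+WAW r1
[3] i4&i5  mulh+add  -- dual
[4] i6  ld  -- no-port MEM/MEM
[5] i7  ld  -- tail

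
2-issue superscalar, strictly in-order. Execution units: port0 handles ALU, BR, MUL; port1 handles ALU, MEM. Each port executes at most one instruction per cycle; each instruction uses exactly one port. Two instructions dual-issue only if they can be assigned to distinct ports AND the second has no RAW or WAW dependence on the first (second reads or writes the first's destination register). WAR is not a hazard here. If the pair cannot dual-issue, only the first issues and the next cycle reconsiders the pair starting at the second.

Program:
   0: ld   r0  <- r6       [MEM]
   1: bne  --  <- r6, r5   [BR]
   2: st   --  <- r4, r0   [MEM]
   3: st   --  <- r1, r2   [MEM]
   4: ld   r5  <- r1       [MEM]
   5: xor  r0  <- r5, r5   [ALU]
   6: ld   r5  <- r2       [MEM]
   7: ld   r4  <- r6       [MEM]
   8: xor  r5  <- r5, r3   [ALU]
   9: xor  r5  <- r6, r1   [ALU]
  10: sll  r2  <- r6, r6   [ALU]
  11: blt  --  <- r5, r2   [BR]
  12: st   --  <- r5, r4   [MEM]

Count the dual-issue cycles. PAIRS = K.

PAIRS = 5

t=0 i0,i1:ld bne ; 2-wide
t=1 i2:st ; no-port MEM/MEM
t=2 i3:st ; no-port MEM/MEM
t=3 i4:ld ; RAW r5
t=4 i5,i6:xor ld ; 2-wide
t=5 i7,i8:ld xor ; 2-wide
t=6 i9,i10:xor sll ; 2-wide
t=7 i11,i12:blt st ; 2-wide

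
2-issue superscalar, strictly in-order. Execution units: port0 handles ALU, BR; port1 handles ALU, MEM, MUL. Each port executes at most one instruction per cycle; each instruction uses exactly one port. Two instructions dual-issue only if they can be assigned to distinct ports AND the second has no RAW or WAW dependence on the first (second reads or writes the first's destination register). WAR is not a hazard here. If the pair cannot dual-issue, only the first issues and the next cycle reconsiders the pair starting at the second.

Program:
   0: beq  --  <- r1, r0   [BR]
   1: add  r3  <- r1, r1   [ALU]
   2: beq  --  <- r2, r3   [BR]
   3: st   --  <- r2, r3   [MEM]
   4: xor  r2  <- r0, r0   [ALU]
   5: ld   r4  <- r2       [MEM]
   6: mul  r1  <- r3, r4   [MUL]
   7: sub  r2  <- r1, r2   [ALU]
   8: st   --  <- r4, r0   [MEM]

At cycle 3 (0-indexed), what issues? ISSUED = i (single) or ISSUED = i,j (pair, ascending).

ISSUED = 5

  cy0 -> i0,i1 (beq+add) 2-wide
  cy1 -> i2,i3 (beq+st) 2-wide
  cy2 -> i4 (xor) RAW r2
  cy3 -> i5 (ld) no-port MEM/MUL
  cy4 -> i6 (mul) RAW r1
  cy5 -> i7,i8 (sub+st) 2-wide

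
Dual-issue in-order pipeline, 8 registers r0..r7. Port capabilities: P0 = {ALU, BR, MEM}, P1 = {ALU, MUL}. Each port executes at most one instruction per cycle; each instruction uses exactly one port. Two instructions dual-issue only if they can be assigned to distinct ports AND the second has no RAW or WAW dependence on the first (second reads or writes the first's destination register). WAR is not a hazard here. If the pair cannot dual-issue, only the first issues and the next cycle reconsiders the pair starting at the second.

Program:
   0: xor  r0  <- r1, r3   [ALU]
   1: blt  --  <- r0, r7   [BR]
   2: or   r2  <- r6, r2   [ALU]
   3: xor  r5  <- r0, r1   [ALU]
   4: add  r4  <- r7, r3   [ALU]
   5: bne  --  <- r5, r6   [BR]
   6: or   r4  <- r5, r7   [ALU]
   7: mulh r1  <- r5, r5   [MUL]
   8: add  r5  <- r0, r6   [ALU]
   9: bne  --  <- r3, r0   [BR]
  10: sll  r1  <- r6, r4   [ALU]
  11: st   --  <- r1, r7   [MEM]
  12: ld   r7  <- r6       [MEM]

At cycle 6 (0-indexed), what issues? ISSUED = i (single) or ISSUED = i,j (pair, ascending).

ISSUED = 11

[0] i0  xor.ALU  -- RAW r0
[1] i1+i2  blt.BR or.ALU  -- 2-wide
[2] i3+i4  xor.ALU add.ALU  -- 2-wide
[3] i5+i6  bne.BR or.ALU  -- 2-wide
[4] i7+i8  mulh.MUL add.ALU  -- 2-wide
[5] i9+i10  bne.BR sll.ALU  -- 2-wide
[6] i11  st.MEM  -- no-port MEM/MEM
[7] i12  ld.MEM  -- tail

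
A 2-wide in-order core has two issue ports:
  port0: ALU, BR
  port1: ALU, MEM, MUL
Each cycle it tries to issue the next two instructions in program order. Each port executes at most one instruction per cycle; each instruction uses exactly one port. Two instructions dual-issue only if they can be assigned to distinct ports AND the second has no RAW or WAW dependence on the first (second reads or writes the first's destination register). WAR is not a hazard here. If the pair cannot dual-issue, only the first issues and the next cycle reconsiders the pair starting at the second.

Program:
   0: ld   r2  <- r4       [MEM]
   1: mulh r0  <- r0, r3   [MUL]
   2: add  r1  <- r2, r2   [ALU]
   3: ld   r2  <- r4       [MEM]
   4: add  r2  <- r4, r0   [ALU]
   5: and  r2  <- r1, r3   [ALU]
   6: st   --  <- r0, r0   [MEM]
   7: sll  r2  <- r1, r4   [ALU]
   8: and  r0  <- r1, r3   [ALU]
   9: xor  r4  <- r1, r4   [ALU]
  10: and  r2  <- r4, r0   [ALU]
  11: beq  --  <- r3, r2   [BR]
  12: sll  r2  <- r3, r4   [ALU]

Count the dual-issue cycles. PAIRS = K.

c0: i0 ld  no-port MEM/MUL
c1: i1&i2 mulh+add  dual
c2: i3 ld  WAW r2
c3: i4 add  WAW r2
c4: i5&i6 and+st  dual
c5: i7&i8 sll+and  dual
c6: i9 xor  RAW r4
c7: i10 and  RAW r2
c8: i11&i12 beq+sll  dual

PAIRS = 4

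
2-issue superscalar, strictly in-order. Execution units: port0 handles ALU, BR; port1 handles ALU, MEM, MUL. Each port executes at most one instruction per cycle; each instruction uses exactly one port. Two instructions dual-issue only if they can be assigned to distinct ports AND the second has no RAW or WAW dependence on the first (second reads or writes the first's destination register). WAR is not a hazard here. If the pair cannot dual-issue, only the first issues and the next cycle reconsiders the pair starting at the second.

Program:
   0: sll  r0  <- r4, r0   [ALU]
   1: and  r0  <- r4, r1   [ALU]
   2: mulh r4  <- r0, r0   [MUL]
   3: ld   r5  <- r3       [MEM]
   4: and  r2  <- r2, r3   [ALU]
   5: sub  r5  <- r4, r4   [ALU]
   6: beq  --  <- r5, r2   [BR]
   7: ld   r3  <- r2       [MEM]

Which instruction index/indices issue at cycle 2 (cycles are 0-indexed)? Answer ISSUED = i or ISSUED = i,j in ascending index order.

ISSUED = 2

[0] i0  sll  -- WAW r0
[1] i1  and  -- RAW r0
[2] i2  mulh  -- no-port MUL/MEM
[3] i3+i4  ld+and  -- dual
[4] i5  sub  -- RAW r5
[5] i6+i7  beq+ld  -- dual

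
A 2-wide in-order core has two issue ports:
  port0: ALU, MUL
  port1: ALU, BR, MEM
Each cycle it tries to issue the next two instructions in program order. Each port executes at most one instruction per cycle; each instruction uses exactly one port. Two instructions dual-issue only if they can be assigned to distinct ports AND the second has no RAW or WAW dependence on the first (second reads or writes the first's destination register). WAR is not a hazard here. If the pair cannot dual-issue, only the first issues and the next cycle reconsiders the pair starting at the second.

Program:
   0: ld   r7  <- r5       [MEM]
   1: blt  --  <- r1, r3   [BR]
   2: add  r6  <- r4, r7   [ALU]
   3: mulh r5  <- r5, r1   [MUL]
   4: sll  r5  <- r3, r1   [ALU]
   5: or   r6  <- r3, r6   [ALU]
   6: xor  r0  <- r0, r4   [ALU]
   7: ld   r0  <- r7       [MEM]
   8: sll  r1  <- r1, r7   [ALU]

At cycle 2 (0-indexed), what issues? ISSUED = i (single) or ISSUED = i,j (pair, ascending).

ISSUED = 3

c0: i0 ld  no-port MEM/BR
c1: i1/i2 blt+add  pair
c2: i3 mulh  WAW r5
c3: i4/i5 sll+or  pair
c4: i6 xor  WAW r0
c5: i7/i8 ld+sll  pair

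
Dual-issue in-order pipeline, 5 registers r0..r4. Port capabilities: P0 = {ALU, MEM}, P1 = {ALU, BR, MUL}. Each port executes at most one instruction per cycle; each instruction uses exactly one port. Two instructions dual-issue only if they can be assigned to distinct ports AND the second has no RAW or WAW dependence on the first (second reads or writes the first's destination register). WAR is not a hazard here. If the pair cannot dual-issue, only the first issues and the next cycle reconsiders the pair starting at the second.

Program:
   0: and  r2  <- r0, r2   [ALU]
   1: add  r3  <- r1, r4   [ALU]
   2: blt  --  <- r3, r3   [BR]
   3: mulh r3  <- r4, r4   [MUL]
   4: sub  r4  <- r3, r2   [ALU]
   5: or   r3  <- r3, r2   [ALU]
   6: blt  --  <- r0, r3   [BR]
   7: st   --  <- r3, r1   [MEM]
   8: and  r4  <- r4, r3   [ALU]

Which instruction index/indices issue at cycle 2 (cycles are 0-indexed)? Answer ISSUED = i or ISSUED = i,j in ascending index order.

ISSUED = 3

0. and.ALU;add.ALU @i0,i1  | pair
1. blt.BR @i2  | no-port BR/MUL
2. mulh.MUL @i3  | RAW r3
3. sub.ALU;or.ALU @i4,i5  | pair
4. blt.BR;st.MEM @i6,i7  | pair
5. and.ALU @i8  | tail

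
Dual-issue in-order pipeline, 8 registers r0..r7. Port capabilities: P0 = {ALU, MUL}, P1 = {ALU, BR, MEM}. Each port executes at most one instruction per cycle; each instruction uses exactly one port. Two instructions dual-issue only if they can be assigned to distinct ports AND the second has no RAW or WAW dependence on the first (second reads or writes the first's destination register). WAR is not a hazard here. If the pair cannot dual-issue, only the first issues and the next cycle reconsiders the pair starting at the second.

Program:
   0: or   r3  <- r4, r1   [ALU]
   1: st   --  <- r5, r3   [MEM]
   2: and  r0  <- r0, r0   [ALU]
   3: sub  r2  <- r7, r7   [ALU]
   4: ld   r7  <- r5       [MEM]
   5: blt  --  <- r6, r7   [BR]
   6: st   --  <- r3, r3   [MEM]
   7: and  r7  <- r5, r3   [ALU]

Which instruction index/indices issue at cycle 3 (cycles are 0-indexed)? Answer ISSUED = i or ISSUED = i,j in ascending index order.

0. or.ALU @i0  | RAW r3
1. st.MEM+and.ALU @i1,i2  | 2-wide
2. sub.ALU+ld.MEM @i3,i4  | 2-wide
3. blt.BR @i5  | no-port BR/MEM
4. st.MEM+and.ALU @i6,i7  | 2-wide

ISSUED = 5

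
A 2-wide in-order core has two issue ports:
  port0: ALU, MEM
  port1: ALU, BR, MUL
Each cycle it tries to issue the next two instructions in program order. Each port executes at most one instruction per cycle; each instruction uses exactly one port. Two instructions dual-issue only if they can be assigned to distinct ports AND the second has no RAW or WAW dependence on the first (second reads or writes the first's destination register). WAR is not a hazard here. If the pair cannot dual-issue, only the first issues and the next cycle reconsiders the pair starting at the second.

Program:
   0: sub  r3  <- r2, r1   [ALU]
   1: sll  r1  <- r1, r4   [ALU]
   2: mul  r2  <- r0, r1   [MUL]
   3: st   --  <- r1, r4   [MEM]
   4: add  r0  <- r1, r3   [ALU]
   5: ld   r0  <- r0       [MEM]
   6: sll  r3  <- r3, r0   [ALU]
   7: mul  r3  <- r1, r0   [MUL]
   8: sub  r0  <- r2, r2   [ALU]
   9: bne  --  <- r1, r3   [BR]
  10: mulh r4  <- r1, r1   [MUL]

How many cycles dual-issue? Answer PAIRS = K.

PAIRS = 3

  cy0 -> i0/i1 (sub.ALU;sll.ALU) pair
  cy1 -> i2/i3 (mul.MUL;st.MEM) pair
  cy2 -> i4 (add.ALU) RAW+WAW r0
  cy3 -> i5 (ld.MEM) RAW r0
  cy4 -> i6 (sll.ALU) WAW r3
  cy5 -> i7/i8 (mul.MUL;sub.ALU) pair
  cy6 -> i9 (bne.BR) no-port BR/MUL
  cy7 -> i10 (mulh.MUL) tail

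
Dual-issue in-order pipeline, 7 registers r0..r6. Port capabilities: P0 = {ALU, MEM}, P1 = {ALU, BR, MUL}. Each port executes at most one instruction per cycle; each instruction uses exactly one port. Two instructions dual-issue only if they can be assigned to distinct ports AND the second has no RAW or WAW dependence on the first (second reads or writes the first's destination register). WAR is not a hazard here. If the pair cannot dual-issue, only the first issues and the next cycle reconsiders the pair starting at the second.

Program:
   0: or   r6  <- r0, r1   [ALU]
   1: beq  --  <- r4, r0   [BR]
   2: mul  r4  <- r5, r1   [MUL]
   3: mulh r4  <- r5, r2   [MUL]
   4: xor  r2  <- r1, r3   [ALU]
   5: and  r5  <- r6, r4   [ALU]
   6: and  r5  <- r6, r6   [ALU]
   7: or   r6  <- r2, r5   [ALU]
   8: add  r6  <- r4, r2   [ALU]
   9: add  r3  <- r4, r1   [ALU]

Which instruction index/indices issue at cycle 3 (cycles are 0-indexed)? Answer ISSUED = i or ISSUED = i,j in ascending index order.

ISSUED = 5

[0] i0,i1  or.ALU;beq.BR  -- dual
[1] i2  mul.MUL  -- no-port MUL/MUL
[2] i3,i4  mulh.MUL;xor.ALU  -- dual
[3] i5  and.ALU  -- WAW r5
[4] i6  and.ALU  -- RAW r5
[5] i7  or.ALU  -- WAW r6
[6] i8,i9  add.ALU;add.ALU  -- dual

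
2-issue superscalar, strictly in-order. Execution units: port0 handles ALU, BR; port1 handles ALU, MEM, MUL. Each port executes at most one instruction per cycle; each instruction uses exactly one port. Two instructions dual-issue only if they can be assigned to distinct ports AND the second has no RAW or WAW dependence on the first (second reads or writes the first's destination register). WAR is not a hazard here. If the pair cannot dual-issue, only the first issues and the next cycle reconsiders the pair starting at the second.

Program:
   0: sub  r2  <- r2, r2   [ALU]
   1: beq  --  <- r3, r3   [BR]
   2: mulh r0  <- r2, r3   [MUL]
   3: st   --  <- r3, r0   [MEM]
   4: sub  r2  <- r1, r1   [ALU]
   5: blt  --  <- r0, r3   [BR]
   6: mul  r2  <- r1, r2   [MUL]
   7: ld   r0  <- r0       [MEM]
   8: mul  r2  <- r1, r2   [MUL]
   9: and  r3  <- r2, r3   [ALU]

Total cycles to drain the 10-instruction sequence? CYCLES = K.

t=0 i0&i1:sub.ALU+beq.BR ; pair
t=1 i2:mulh.MUL ; no-port MUL/MEM
t=2 i3&i4:st.MEM+sub.ALU ; pair
t=3 i5&i6:blt.BR+mul.MUL ; pair
t=4 i7:ld.MEM ; no-port MEM/MUL
t=5 i8:mul.MUL ; RAW r2
t=6 i9:and.ALU ; tail

CYCLES = 7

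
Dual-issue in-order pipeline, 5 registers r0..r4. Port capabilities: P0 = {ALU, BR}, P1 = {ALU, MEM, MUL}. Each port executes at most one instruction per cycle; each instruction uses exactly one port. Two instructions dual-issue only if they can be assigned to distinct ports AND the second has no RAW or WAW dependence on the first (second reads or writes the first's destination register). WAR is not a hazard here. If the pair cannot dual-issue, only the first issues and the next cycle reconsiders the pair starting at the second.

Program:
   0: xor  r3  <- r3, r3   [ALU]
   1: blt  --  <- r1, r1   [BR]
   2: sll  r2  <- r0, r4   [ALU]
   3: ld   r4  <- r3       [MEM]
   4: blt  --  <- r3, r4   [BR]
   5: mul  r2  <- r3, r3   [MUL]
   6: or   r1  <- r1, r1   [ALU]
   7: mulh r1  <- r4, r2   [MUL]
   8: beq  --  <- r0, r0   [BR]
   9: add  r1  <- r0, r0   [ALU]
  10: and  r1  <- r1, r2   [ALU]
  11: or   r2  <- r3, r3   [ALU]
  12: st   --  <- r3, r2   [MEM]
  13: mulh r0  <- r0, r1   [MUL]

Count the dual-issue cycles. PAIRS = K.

PAIRS = 5

c0: i0,i1 xor.ALU blt.BR  2-wide
c1: i2,i3 sll.ALU ld.MEM  2-wide
c2: i4,i5 blt.BR mul.MUL  2-wide
c3: i6 or.ALU  WAW r1
c4: i7,i8 mulh.MUL beq.BR  2-wide
c5: i9 add.ALU  RAW+WAW r1
c6: i10,i11 and.ALU or.ALU  2-wide
c7: i12 st.MEM  no-port MEM/MUL
c8: i13 mulh.MUL  tail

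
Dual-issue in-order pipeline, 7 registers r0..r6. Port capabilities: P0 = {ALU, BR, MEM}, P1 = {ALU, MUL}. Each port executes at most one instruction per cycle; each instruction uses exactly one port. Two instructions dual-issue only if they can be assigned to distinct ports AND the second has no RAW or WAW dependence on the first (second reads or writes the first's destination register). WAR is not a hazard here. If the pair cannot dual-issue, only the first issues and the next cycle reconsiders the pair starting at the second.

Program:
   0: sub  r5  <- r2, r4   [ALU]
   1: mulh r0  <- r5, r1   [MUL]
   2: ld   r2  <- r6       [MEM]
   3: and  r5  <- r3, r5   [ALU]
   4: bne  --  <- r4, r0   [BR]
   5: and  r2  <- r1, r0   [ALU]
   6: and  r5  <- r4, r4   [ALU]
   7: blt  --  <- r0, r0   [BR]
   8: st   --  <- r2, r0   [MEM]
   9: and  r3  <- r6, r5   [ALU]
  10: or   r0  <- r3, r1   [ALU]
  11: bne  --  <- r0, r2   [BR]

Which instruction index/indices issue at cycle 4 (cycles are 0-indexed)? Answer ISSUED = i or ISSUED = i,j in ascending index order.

#0 head=0: sub.ALU i0 RAW r5
#1 head=1: mulh.MUL+ld.MEM i1/i2 2-wide
#2 head=3: and.ALU+bne.BR i3/i4 2-wide
#3 head=5: and.ALU+and.ALU i5/i6 2-wide
#4 head=7: blt.BR i7 no-port BR/MEM
#5 head=8: st.MEM+and.ALU i8/i9 2-wide
#6 head=10: or.ALU i10 RAW r0
#7 head=11: bne.BR i11 tail

ISSUED = 7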